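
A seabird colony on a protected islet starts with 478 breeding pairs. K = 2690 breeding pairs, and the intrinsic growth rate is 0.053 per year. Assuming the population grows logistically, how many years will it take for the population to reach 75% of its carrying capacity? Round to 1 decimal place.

A = (K − N₀)/N₀ = (2690 − 478)/478 = 4.6276.
Solve 2690/(1 + 4.6276·e^(−0.053t)) = 2017.5: 1 + 4.6276·e^(−0.053t) = 1.3333, so e^(−0.053t) = 0.0720313.
−0.053·t = ln(0.0720313) = -2.6307, so t = 2.6307/0.053 = 49.635.

49.6 years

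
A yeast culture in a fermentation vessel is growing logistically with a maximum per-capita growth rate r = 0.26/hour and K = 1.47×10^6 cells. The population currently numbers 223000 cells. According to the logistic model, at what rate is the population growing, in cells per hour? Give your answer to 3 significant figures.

49200 cells per hour

dN/dt = rN(1 − N/K) = 0.26 × 223000 × (1 − 223000/1.47×10^6).
1 − 223000/1.47×10^6 = 0.8483; dN/dt = 0.26 × 223000 × 0.8483 = 49184.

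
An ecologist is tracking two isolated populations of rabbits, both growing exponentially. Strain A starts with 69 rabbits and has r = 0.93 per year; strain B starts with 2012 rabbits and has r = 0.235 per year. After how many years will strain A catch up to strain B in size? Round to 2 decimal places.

Set 69·e^(0.93t) = 2012·e^(0.235t).
e^((0.93 − 0.235)t) = 2012/69 → e^(0.695·t) = 29.159.
0.695·t = ln(29.159) = 3.3728, so t = 3.3728/0.695 = 4.8529.

4.85 years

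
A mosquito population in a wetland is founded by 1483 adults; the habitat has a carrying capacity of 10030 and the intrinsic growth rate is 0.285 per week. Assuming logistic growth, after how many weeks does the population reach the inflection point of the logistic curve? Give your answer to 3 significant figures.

6.15 weeks

Logistic growth is fastest at N = K/2 = 5015.
A = (K − N₀)/N₀ = 5.7633. Set K/(1 + A·e^(−rt)) = K/2 → A·e^(−rt) = 1.
e^(−0.285t) = 1/5.7633 = 0.173511, so t = ln(5.7633)/0.285 = 1.7515/0.285 = 6.1457.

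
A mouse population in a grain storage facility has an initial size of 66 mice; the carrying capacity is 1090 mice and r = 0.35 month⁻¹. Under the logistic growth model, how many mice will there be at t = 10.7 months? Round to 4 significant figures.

797.5 mice

A = (K − N₀)/N₀ = (1090 − 66)/66 = 15.515.
N(t) = K/(1 + A·e^(−rt)) = 1090/(1 + 15.515×e^(−0.35×10.7)).
e^(−3.745) = 0.023636; denominator = 1 + 15.515×0.023636 = 1.3667.
N = 1090/1.3667 = 797.535.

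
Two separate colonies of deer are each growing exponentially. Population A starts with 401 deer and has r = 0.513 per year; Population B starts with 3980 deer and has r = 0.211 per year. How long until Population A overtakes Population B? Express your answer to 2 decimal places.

7.60 years

Set 401·e^(0.513t) = 3980·e^(0.211t).
e^((0.513 − 0.211)t) = 3980/401 → e^(0.302·t) = 9.9252.
0.302·t = ln(9.9252) = 2.2951, so t = 2.2951/0.302 = 7.5996.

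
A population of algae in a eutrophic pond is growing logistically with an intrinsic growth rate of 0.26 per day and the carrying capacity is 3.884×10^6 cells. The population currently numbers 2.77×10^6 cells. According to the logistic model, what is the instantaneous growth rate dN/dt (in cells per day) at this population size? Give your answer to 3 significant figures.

207000 cells per day

dN/dt = rN(1 − N/K) = 0.26 × 2.77×10^6 × (1 − 2.77×10^6/3.884×10^6).
1 − 2.77×10^6/3.884×10^6 = 0.28682; dN/dt = 0.26 × 2.77×10^6 × 0.28682 = 2.06566×10^5.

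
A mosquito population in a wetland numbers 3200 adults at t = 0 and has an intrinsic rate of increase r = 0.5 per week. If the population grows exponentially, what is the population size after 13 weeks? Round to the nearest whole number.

N(t) = N₀·e^(rt) = 3200 × e^(0.5×13) = 3200 × e^6.5.
e^6.5 ≈ 665.14, so N ≈ 3200 × 665.14 = 2.128453×10^6.

2128453 adults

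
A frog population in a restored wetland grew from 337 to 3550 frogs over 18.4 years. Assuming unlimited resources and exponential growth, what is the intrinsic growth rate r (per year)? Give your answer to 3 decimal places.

0.128 per year

From N(t) = N₀·e^(rt): e^(r·18.4) = 3550/337 = 10.534.
r·18.4 = ln(10.534) = 2.3546, so r = 2.3546/18.4 = 0.12797.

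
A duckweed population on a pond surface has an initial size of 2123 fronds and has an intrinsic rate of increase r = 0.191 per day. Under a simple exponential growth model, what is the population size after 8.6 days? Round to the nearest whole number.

N(t) = N₀·e^(rt) = 2123 × e^(0.191×8.6) = 2123 × e^1.643.
e^1.643 ≈ 5.1686, so N ≈ 2123 × 5.1686 = 10972.9.

10973 fronds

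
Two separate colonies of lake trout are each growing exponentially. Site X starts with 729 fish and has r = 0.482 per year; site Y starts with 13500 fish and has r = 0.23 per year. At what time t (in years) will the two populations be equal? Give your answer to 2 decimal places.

Set 729·e^(0.482t) = 13500·e^(0.23t).
e^((0.482 − 0.23)t) = 13500/729 → e^(0.252·t) = 18.519.
0.252·t = ln(18.519) = 2.9188, so t = 2.9188/0.252 = 11.582.

11.58 years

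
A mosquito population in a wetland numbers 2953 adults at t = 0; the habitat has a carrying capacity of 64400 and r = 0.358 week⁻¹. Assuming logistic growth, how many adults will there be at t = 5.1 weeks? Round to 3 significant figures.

14800 adults

A = (K − N₀)/N₀ = (64400 − 2953)/2953 = 20.808.
N(t) = K/(1 + A·e^(−rt)) = 64400/(1 + 20.808×e^(−0.358×5.1)).
e^(−1.826) = 0.16109; denominator = 1 + 20.808×0.16109 = 4.352.
N = 64400/4.352 = 14797.8.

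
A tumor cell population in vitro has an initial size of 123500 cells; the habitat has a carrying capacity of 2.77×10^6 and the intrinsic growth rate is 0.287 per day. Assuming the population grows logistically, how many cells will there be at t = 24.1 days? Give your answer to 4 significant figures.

A = (K − N₀)/N₀ = (2.77×10^6 − 123500)/123500 = 21.429.
N(t) = K/(1 + A·e^(−rt)) = 2.77×10^6/(1 + 21.429×e^(−0.287×24.1)).
e^(−6.917) = 0.0009911; denominator = 1 + 21.429×0.0009911 = 1.0212.
N = 2.77×10^6/1.0212 = 2.712393×10^6.

2712000 cells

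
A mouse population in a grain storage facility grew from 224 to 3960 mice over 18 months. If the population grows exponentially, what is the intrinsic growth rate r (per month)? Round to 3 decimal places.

From N(t) = N₀·e^(rt): e^(r·18) = 3960/224 = 17.679.
r·18 = ln(17.679) = 2.8724, so r = 2.8724/18 = 0.15958.

0.160 per month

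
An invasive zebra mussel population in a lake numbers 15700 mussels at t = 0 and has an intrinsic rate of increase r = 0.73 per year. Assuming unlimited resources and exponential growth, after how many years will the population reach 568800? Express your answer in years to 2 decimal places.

4.92 years

Set N₀·e^(rt) = 568800: e^(0.73·t) = 568800/15700 = 36.229.
0.73·t = ln(36.229) = 3.5899, so t = 3.5899/0.73 = 4.9176.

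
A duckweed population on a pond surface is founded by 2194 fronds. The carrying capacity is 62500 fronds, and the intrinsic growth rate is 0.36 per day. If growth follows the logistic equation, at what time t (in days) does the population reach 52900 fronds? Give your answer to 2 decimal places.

A = (K − N₀)/N₀ = (62500 − 2194)/2194 = 27.487.
Solve 62500/(1 + 27.487·e^(−0.36t)) = 52900: 1 + 27.487·e^(−0.36t) = 1.1815, so e^(−0.36t) = 0.00660225.
−0.36·t = ln(0.00660225) = -5.0203, so t = 5.0203/0.36 = 13.945.

13.95 days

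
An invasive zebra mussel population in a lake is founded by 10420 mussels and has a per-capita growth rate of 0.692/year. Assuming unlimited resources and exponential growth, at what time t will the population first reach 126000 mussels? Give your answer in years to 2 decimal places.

Set N₀·e^(rt) = 126000: e^(0.692·t) = 126000/10420 = 12.092.
0.692·t = ln(12.092) = 2.4926, so t = 2.4926/0.692 = 3.602.

3.60 years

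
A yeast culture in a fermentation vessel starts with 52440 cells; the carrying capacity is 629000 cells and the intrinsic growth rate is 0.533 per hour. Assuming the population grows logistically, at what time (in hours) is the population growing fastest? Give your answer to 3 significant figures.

Logistic growth is fastest at N = K/2 = 314500.
A = (K − N₀)/N₀ = 10.995. Set K/(1 + A·e^(−rt)) = K/2 → A·e^(−rt) = 1.
e^(−0.533t) = 1/10.995 = 0.0909532, so t = ln(10.995)/0.533 = 2.3974/0.533 = 4.498.

4.50 hours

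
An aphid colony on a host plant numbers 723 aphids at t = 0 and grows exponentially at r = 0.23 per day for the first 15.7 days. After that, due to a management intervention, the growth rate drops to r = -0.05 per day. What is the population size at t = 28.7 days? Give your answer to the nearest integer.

13966 aphids

Phase 1: N(15.7) = 723·e^(0.23×15.7) = 723·e^3.611 = 26753.2.
Phase 2 runs for 28.7 − 15.7 = 13 days at r = -0.05.
N(28.7) = 26753.2·e^(-0.05×13) = 26753.2·e^-0.65 = 13966.4.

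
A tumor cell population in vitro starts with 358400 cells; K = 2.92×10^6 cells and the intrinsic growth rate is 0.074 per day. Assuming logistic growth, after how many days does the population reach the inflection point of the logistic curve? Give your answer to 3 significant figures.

Logistic growth is fastest at N = K/2 = 1.46×10^6.
A = (K − N₀)/N₀ = 7.1473. Set K/(1 + A·e^(−rt)) = K/2 → A·e^(−rt) = 1.
e^(−0.074t) = 1/7.1473 = 0.139913, so t = ln(7.1473)/0.074 = 1.9667/0.074 = 26.578.

26.6 days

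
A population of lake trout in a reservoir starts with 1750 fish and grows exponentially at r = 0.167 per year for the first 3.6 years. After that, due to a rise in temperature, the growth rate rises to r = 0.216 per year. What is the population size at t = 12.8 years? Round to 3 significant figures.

Phase 1: N(3.6) = 1750·e^(0.167×3.6) = 1750·e^0.6012 = 3192.54.
Phase 2 runs for 12.8 − 3.6 = 9.2 years at r = 0.216.
N(12.8) = 3192.54·e^(0.216×9.2) = 3192.54·e^1.987 = 23289.8.

23300 fish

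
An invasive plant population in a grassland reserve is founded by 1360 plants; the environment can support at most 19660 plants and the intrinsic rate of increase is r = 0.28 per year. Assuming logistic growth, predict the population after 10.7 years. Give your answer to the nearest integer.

11754 plants

A = (K − N₀)/N₀ = (19660 − 1360)/1360 = 13.456.
N(t) = K/(1 + A·e^(−rt)) = 19660/(1 + 13.456×e^(−0.28×10.7)).
e^(−2.996) = 0.049987; denominator = 1 + 13.456×0.049987 = 1.6726.
N = 19660/1.6726 = 11754.1.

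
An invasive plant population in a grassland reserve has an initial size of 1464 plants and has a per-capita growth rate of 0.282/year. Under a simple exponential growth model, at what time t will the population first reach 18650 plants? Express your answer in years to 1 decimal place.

Set N₀·e^(rt) = 18650: e^(0.282·t) = 18650/1464 = 12.739.
0.282·t = ln(12.739) = 2.5447, so t = 2.5447/0.282 = 9.0237.

9.0 years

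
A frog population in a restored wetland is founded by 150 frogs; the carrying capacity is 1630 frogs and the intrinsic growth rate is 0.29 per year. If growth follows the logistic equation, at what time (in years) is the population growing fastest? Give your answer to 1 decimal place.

7.9 years

Logistic growth is fastest at N = K/2 = 815.
A = (K − N₀)/N₀ = 9.8667. Set K/(1 + A·e^(−rt)) = K/2 → A·e^(−rt) = 1.
e^(−0.29t) = 1/9.8667 = 0.101351, so t = ln(9.8667)/0.29 = 2.2892/0.29 = 7.8937.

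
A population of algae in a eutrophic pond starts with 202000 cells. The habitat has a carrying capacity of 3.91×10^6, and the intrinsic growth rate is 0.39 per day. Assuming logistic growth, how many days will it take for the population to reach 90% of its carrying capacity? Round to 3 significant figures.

13.1 days

A = (K − N₀)/N₀ = (3.91×10^6 − 202000)/202000 = 18.356.
Solve 3.91×10^6/(1 + 18.356·e^(−0.39t)) = 3.519×10^6: 1 + 18.356·e^(−0.39t) = 1.1111, so e^(−0.39t) = 0.00605298.
−0.39·t = ln(0.00605298) = -5.1072, so t = 5.1072/0.39 = 13.095.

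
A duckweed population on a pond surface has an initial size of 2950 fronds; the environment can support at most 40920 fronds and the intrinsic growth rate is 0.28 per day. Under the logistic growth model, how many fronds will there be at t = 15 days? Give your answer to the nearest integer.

A = (K − N₀)/N₀ = (40920 − 2950)/2950 = 12.871.
N(t) = K/(1 + A·e^(−rt)) = 40920/(1 + 12.871×e^(−0.28×15)).
e^(−4.2) = 0.014996; denominator = 1 + 12.871×0.014996 = 1.193.
N = 40920/1.193 = 34299.8.

34300 fronds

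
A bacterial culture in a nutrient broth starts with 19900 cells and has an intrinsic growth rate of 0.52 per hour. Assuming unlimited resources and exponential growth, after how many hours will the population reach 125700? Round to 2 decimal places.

Set N₀·e^(rt) = 125700: e^(0.52·t) = 125700/19900 = 6.3166.
0.52·t = ln(6.3166) = 1.8432, so t = 1.8432/0.52 = 3.5446.

3.54 hours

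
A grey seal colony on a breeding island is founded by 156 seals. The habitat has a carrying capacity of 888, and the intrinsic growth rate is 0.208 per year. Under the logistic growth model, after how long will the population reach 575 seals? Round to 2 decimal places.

A = (K − N₀)/N₀ = (888 − 156)/156 = 4.6923.
Solve 888/(1 + 4.6923·e^(−0.208t)) = 575: 1 + 4.6923·e^(−0.208t) = 1.5443, so e^(−0.208t) = 0.116009.
−0.208·t = ln(0.116009) = -2.1541, so t = 2.1541/0.208 = 10.356.

10.36 years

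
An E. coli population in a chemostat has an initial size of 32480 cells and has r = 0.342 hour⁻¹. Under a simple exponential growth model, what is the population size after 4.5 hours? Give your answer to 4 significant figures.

N(t) = N₀·e^(rt) = 32480 × e^(0.342×4.5) = 32480 × e^1.539.
e^1.539 ≈ 4.6599, so N ≈ 32480 × 4.6599 = 151354.

151400 cells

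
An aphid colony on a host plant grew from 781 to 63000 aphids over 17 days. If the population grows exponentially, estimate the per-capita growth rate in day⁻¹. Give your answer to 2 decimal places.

From N(t) = N₀·e^(rt): e^(r·17) = 63000/781 = 80.666.
r·17 = ln(80.666) = 4.3903, so r = 4.3903/17 = 0.25825.

0.26 per day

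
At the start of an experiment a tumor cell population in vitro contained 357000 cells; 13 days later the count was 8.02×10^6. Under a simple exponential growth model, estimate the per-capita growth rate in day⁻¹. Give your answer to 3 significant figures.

From N(t) = N₀·e^(rt): e^(r·13) = 8.02×10^6/357000 = 22.465.
r·13 = ln(22.465) = 3.112, so r = 3.112/13 = 0.23938.

0.239 per day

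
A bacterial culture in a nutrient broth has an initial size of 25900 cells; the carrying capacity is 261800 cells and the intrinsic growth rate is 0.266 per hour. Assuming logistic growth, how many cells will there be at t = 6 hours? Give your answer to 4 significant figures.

91980 cells

A = (K − N₀)/N₀ = (261800 − 25900)/25900 = 9.1081.
N(t) = K/(1 + A·e^(−rt)) = 261800/(1 + 9.1081×e^(−0.266×6)).
e^(−1.596) = 0.20271; denominator = 1 + 9.1081×0.20271 = 2.8463.
N = 261800/2.8463 = 91980.2.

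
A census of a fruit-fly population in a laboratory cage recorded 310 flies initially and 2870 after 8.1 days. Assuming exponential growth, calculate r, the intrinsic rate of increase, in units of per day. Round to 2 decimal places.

From N(t) = N₀·e^(rt): e^(r·8.1) = 2870/310 = 9.2581.
r·8.1 = ln(9.2581) = 2.2255, so r = 2.2255/8.1 = 0.27475.

0.27 per day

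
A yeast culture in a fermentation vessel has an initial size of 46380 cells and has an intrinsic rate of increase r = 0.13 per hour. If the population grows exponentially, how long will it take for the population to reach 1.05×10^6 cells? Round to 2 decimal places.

Set N₀·e^(rt) = 1.05×10^6: e^(0.13·t) = 1.05×10^6/46380 = 22.639.
0.13·t = ln(22.639) = 3.1197, so t = 3.1197/0.13 = 23.998.

24.00 hours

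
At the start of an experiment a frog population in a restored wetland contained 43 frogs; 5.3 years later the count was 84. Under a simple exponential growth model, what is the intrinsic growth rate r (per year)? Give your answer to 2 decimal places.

0.13 per year

From N(t) = N₀·e^(rt): e^(r·5.3) = 84/43 = 1.9535.
r·5.3 = ln(1.9535) = 0.66962, so r = 0.66962/5.3 = 0.12634.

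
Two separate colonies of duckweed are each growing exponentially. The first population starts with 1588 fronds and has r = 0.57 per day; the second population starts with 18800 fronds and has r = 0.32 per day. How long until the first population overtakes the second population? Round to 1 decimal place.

9.9 days

Set 1588·e^(0.57t) = 18800·e^(0.32t).
e^((0.57 − 0.32)t) = 18800/1588 → e^(0.25·t) = 11.839.
0.25·t = ln(11.839) = 2.4714, so t = 2.4714/0.25 = 9.8855.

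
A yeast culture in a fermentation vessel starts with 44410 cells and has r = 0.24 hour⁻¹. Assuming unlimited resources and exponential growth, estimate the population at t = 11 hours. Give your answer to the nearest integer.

622326 cells

N(t) = N₀·e^(rt) = 44410 × e^(0.24×11) = 44410 × e^2.64.
e^2.64 ≈ 14.013, so N ≈ 44410 × 14.013 = 622326.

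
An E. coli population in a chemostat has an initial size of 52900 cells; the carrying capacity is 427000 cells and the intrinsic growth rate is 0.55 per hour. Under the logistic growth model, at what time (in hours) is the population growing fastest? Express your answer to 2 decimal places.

3.56 hours

Logistic growth is fastest at N = K/2 = 213500.
A = (K − N₀)/N₀ = 7.0718. Set K/(1 + A·e^(−rt)) = K/2 → A·e^(−rt) = 1.
e^(−0.55t) = 1/7.0718 = 0.141406, so t = ln(7.0718)/0.55 = 1.9561/0.55 = 3.5566.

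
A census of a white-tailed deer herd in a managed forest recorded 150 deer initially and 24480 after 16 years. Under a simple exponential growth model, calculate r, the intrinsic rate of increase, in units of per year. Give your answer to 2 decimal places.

From N(t) = N₀·e^(rt): e^(r·16) = 24480/150 = 163.2.
r·16 = ln(163.2) = 5.095, so r = 5.095/16 = 0.31844.

0.32 per year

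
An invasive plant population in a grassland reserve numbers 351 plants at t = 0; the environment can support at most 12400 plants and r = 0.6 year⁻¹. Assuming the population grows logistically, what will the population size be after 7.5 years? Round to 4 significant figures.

8977 plants

A = (K − N₀)/N₀ = (12400 − 351)/351 = 34.328.
N(t) = K/(1 + A·e^(−rt)) = 12400/(1 + 34.328×e^(−0.6×7.5)).
e^(−4.5) = 0.011109; denominator = 1 + 34.328×0.011109 = 1.3813.
N = 12400/1.3813 = 8976.75.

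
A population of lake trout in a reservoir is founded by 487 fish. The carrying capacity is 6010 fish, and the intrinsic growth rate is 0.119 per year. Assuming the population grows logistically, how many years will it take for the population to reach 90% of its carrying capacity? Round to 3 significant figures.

A = (K − N₀)/N₀ = (6010 − 487)/487 = 11.341.
Solve 6010/(1 + 11.341·e^(−0.119t)) = 5409: 1 + 11.341·e^(−0.119t) = 1.1111, so e^(−0.119t) = 0.00979741.
−0.119·t = ln(0.00979741) = -4.6256, so t = 4.6256/0.119 = 38.871.

38.9 years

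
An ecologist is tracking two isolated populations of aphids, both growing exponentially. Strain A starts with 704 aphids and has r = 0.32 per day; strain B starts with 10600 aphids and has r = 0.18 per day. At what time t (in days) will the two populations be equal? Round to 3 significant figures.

19.4 days

Set 704·e^(0.32t) = 10600·e^(0.18t).
e^((0.32 − 0.18)t) = 10600/704 → e^(0.14·t) = 15.057.
0.14·t = ln(15.057) = 2.7118, so t = 2.7118/0.14 = 19.37.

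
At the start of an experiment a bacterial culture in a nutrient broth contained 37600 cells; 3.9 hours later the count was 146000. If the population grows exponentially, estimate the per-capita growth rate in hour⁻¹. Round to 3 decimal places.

From N(t) = N₀·e^(rt): e^(r·3.9) = 146000/37600 = 3.883.
r·3.9 = ln(3.883) = 1.3566, so r = 1.3566/3.9 = 0.34785.

0.348 per hour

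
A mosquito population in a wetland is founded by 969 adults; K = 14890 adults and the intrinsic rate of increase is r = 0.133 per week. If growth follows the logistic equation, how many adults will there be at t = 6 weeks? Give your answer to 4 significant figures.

1994 adults

A = (K − N₀)/N₀ = (14890 − 969)/969 = 14.366.
N(t) = K/(1 + A·e^(−rt)) = 14890/(1 + 14.366×e^(−0.133×6)).
e^(−0.798) = 0.45023; denominator = 1 + 14.366×0.45023 = 7.4681.
N = 14890/7.4681 = 1993.8.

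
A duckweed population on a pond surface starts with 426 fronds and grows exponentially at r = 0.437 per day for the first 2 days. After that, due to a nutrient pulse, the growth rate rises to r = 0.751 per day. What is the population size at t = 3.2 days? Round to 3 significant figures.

Phase 1: N(2) = 426·e^(0.437×2) = 426·e^0.874 = 1020.9.
Phase 2 runs for 3.2 − 2 = 1.2 days at r = 0.751.
N(3.2) = 1020.9·e^(0.751×1.2) = 1020.9·e^0.9012 = 2514.02.

2510 fronds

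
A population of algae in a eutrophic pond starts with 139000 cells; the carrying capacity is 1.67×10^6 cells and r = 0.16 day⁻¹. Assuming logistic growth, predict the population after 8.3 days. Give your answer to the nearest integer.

426141 cells

A = (K − N₀)/N₀ = (1.67×10^6 − 139000)/139000 = 11.014.
N(t) = K/(1 + A·e^(−rt)) = 1.67×10^6/(1 + 11.014×e^(−0.16×8.3)).
e^(−1.328) = 0.26501; denominator = 1 + 11.014×0.26501 = 3.9189.
N = 1.67×10^6/3.9189 = 426141.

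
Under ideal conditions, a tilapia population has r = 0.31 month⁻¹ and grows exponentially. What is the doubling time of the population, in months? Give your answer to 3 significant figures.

2.24 months

Doubling time t_d = ln(2)/r = 0.6931/0.31 = 2.236.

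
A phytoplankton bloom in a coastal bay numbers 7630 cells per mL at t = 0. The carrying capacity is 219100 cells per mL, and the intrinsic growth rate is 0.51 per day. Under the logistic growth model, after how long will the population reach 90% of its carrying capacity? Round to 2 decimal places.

10.82 days

A = (K − N₀)/N₀ = (219100 − 7630)/7630 = 27.716.
Solve 219100/(1 + 27.716·e^(−0.51t)) = 197190: 1 + 27.716·e^(−0.51t) = 1.1111, so e^(−0.51t) = 0.00400897.
−0.51·t = ln(0.00400897) = -5.5192, so t = 5.5192/0.51 = 10.822.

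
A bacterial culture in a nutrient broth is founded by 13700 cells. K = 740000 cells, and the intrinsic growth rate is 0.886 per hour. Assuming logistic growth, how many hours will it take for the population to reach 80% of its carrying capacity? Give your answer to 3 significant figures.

A = (K − N₀)/N₀ = (740000 − 13700)/13700 = 53.015.
Solve 740000/(1 + 53.015·e^(−0.886t)) = 592000: 1 + 53.015·e^(−0.886t) = 1.25, so e^(−0.886t) = 0.00471568.
−0.886·t = ln(0.00471568) = -5.3569, so t = 5.3569/0.886 = 6.0461.

6.05 hours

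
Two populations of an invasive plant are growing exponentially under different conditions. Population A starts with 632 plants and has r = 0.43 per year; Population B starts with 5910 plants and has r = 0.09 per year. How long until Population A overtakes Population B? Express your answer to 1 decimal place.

Set 632·e^(0.43t) = 5910·e^(0.09t).
e^((0.43 − 0.09)t) = 5910/632 → e^(0.34·t) = 9.3513.
0.34·t = ln(9.3513) = 2.2355, so t = 2.2355/0.34 = 6.575.

6.6 years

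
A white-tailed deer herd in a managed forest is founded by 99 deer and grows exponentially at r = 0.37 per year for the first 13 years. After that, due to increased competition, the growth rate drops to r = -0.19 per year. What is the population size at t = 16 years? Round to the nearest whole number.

6871 deer

Phase 1: N(13) = 99·e^(0.37×13) = 99·e^4.81 = 12150.4.
Phase 2 runs for 16 − 13 = 3 years at r = -0.19.
N(16) = 12150.4·e^(-0.19×3) = 12150.4·e^-0.57 = 6871.38.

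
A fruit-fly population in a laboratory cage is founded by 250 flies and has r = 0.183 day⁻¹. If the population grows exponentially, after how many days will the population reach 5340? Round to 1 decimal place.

16.7 days

Set N₀·e^(rt) = 5340: e^(0.183·t) = 5340/250 = 21.36.
0.183·t = ln(21.36) = 3.0615, so t = 3.0615/0.183 = 16.73.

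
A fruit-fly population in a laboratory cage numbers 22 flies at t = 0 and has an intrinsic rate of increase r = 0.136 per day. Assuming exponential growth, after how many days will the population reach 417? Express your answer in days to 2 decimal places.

Set N₀·e^(rt) = 417: e^(0.136·t) = 417/22 = 18.955.
0.136·t = ln(18.955) = 2.942, so t = 2.942/0.136 = 21.633.

21.63 days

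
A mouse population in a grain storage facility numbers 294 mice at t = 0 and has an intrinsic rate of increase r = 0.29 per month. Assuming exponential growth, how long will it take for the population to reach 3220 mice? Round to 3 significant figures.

Set N₀·e^(rt) = 3220: e^(0.29·t) = 3220/294 = 10.952.
0.29·t = ln(10.952) = 2.3936, so t = 2.3936/0.29 = 8.2536.

8.25 months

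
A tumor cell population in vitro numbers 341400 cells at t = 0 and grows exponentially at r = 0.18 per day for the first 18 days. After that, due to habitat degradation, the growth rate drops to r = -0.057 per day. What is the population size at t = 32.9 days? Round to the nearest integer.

Phase 1: N(18) = 341400·e^(0.18×18) = 341400·e^3.24 = 8.717213×10^6.
Phase 2 runs for 32.9 − 18 = 14.9 days at r = -0.057.
N(32.9) = 8.717213×10^6·e^(-0.057×14.9) = 8.717213×10^6·e^-0.8493 = 3.728476×10^6.

3728476 cells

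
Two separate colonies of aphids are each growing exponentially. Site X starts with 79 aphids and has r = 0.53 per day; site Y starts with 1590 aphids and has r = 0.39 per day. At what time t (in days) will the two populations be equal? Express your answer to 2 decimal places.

21.44 days

Set 79·e^(0.53t) = 1590·e^(0.39t).
e^((0.53 − 0.39)t) = 1590/79 → e^(0.14·t) = 20.127.
0.14·t = ln(20.127) = 3.002, so t = 3.002/0.14 = 21.443.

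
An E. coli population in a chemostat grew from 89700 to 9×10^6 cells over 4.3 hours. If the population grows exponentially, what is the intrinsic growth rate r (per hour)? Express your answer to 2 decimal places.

From N(t) = N₀·e^(rt): e^(r·4.3) = 9×10^6/89700 = 100.33.
r·4.3 = ln(100.33) = 4.6085, so r = 4.6085/4.3 = 1.0717.

1.07 per hour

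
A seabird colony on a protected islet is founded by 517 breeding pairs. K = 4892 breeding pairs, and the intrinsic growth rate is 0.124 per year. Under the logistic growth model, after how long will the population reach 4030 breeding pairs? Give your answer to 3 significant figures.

29.7 years

A = (K − N₀)/N₀ = (4892 − 517)/517 = 8.4623.
Solve 4892/(1 + 8.4623·e^(−0.124t)) = 4030: 1 + 8.4623·e^(−0.124t) = 1.2139, so e^(−0.124t) = 0.0252764.
−0.124·t = ln(0.0252764) = -3.6779, so t = 3.6779/0.124 = 29.66.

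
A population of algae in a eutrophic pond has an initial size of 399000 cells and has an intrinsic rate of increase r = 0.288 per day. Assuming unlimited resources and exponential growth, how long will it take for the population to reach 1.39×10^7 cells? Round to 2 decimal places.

12.33 days

Set N₀·e^(rt) = 1.39×10^7: e^(0.288·t) = 1.39×10^7/399000 = 34.837.
0.288·t = ln(34.837) = 3.5507, so t = 3.5507/0.288 = 12.329.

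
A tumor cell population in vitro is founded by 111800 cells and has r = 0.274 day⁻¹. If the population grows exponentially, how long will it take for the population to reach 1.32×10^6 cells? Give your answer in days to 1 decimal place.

9.0 days

Set N₀·e^(rt) = 1.32×10^6: e^(0.274·t) = 1.32×10^6/111800 = 11.807.
0.274·t = ln(11.807) = 2.4687, so t = 2.4687/0.274 = 9.0098.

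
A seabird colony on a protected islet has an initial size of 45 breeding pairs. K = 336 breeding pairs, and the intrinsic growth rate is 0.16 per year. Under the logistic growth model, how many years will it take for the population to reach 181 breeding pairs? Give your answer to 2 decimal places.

A = (K − N₀)/N₀ = (336 − 45)/45 = 6.4667.
Solve 336/(1 + 6.4667·e^(−0.16t)) = 181: 1 + 6.4667·e^(−0.16t) = 1.8564, so e^(−0.16t) = 0.132426.
−0.16·t = ln(0.132426) = -2.0217, so t = 2.0217/0.16 = 12.636.

12.64 years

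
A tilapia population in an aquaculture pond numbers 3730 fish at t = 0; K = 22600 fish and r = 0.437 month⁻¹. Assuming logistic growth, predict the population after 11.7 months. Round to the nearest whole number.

A = (K − N₀)/N₀ = (22600 − 3730)/3730 = 5.059.
N(t) = K/(1 + A·e^(−rt)) = 22600/(1 + 5.059×e^(−0.437×11.7)).
e^(−5.113) = 0.0060186; denominator = 1 + 5.059×0.0060186 = 1.0304.
N = 22600/1.0304 = 21932.2.

21932 fish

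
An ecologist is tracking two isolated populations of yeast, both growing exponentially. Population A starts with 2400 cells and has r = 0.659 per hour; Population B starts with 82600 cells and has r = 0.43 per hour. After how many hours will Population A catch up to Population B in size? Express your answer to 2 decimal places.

15.45 hours

Set 2400·e^(0.659t) = 82600·e^(0.43t).
e^((0.659 − 0.43)t) = 82600/2400 → e^(0.229·t) = 34.417.
0.229·t = ln(34.417) = 3.5385, so t = 3.5385/0.229 = 15.452.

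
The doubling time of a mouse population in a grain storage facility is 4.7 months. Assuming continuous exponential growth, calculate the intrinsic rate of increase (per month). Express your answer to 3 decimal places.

0.147 per month

r = ln(2)/t_d = 0.6931/4.7 = 0.14748.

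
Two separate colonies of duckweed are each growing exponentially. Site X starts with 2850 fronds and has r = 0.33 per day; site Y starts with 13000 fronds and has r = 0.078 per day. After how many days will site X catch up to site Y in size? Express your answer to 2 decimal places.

6.02 days

Set 2850·e^(0.33t) = 13000·e^(0.078t).
e^((0.33 − 0.078)t) = 13000/2850 → e^(0.252·t) = 4.5614.
0.252·t = ln(4.5614) = 1.5176, so t = 1.5176/0.252 = 6.0223.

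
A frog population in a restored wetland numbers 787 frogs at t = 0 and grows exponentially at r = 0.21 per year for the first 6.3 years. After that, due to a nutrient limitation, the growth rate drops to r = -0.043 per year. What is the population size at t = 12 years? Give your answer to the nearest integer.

Phase 1: N(6.3) = 787·e^(0.21×6.3) = 787·e^1.323 = 2954.92.
Phase 2 runs for 12 − 6.3 = 5.7 years at r = -0.043.
N(12) = 2954.92·e^(-0.043×5.7) = 2954.92·e^-0.2451 = 2312.6.

2313 frogs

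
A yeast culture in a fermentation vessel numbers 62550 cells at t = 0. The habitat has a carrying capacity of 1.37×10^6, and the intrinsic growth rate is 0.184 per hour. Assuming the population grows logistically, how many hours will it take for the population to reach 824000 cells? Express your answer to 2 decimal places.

A = (K − N₀)/N₀ = (1.37×10^6 − 62550)/62550 = 20.902.
Solve 1.37×10^6/(1 + 20.902·e^(−0.184t)) = 824000: 1 + 20.902·e^(−0.184t) = 1.6626, so e^(−0.184t) = 0.0317006.
−0.184·t = ln(0.0317006) = -3.4514, so t = 3.4514/0.184 = 18.758.

18.76 hours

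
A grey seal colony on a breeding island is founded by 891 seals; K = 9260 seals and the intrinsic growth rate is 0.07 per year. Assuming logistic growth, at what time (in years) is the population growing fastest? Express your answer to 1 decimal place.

32.0 years

Logistic growth is fastest at N = K/2 = 4630.
A = (K − N₀)/N₀ = 9.3928. Set K/(1 + A·e^(−rt)) = K/2 → A·e^(−rt) = 1.
e^(−0.07t) = 1/9.3928 = 0.106464, so t = ln(9.3928)/0.07 = 2.2399/0.07 = 31.999.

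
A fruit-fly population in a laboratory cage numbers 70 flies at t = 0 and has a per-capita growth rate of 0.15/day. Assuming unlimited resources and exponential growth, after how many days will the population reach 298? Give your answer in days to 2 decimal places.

Set N₀·e^(rt) = 298: e^(0.15·t) = 298/70 = 4.2571.
0.15·t = ln(4.2571) = 1.4486, so t = 1.4486/0.15 = 9.6573.

9.66 days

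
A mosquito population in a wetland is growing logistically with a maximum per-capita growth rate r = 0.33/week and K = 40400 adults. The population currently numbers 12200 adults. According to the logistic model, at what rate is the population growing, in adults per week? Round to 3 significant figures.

2810 adults per week

dN/dt = rN(1 − N/K) = 0.33 × 12200 × (1 − 12200/40400).
1 − 12200/40400 = 0.69802; dN/dt = 0.33 × 12200 × 0.69802 = 2810.2.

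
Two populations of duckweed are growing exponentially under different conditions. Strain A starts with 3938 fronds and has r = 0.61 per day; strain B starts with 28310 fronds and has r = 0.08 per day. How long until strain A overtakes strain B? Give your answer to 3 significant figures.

Set 3938·e^(0.61t) = 28310·e^(0.08t).
e^((0.61 − 0.08)t) = 28310/3938 → e^(0.53·t) = 7.1889.
0.53·t = ln(7.1889) = 1.9725, so t = 1.9725/0.53 = 3.7218.

3.72 days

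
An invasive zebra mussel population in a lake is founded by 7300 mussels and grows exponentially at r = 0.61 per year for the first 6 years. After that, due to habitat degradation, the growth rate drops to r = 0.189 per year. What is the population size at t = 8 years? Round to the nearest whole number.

Phase 1: N(6) = 7300·e^(0.61×6) = 7300·e^3.66 = 283688.
Phase 2 runs for 8 − 6 = 2 years at r = 0.189.
N(8) = 283688·e^(0.189×2) = 283688·e^0.378 = 414003.

414003 mussels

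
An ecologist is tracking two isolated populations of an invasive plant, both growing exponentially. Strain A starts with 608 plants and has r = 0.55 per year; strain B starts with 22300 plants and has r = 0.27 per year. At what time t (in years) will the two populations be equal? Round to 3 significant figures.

Set 608·e^(0.55t) = 22300·e^(0.27t).
e^((0.55 − 0.27)t) = 22300/608 → e^(0.28·t) = 36.678.
0.28·t = ln(36.678) = 3.6022, so t = 3.6022/0.28 = 12.865.

12.9 years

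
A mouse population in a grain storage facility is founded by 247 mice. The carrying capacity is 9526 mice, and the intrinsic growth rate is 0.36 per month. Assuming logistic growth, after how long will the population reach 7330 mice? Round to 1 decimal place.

A = (K − N₀)/N₀ = (9526 − 247)/247 = 37.567.
Solve 9526/(1 + 37.567·e^(−0.36t)) = 7330: 1 + 37.567·e^(−0.36t) = 1.2996, so e^(−0.36t) = 0.00797488.
−0.36·t = ln(0.00797488) = -4.8315, so t = 4.8315/0.36 = 13.421.

13.4 months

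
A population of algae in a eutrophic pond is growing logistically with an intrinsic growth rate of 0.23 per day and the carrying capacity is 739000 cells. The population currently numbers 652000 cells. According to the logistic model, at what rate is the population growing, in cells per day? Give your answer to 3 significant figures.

dN/dt = rN(1 − N/K) = 0.23 × 652000 × (1 − 652000/739000).
1 − 652000/739000 = 0.11773; dN/dt = 0.23 × 652000 × 0.11773 = 17654.

17700 cells per day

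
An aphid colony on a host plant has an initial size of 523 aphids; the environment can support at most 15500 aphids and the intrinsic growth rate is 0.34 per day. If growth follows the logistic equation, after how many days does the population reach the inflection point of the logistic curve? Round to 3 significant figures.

9.87 days

Logistic growth is fastest at N = K/2 = 7750.
A = (K − N₀)/N₀ = 28.637. Set K/(1 + A·e^(−rt)) = K/2 → A·e^(−rt) = 1.
e^(−0.34t) = 1/28.637 = 0.0349202, so t = ln(28.637)/0.34 = 3.3547/0.34 = 9.8667.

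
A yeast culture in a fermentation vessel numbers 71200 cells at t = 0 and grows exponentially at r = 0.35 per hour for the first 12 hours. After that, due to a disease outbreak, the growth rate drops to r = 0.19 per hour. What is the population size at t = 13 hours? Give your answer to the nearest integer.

Phase 1: N(12) = 71200·e^(0.35×12) = 71200·e^4.2 = 4.748067×10^6.
Phase 2 runs for 13 − 12 = 1 hours at r = 0.19.
N(13) = 4.748067×10^6·e^(0.19×1) = 4.748067×10^6·e^0.19 = 5.741598×10^6.

5741598 cells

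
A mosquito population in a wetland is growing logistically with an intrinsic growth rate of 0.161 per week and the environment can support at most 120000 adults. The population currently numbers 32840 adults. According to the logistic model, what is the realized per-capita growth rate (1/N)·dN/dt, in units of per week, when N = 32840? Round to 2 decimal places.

(1/N)·dN/dt = r(1 − N/K) = 0.161 × (1 − 32840/120000).
= 0.161 × 0.72633 = 0.11694.

0.12 per week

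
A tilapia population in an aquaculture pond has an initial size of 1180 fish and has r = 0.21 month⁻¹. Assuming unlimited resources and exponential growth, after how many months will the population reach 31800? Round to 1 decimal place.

Set N₀·e^(rt) = 31800: e^(0.21·t) = 31800/1180 = 26.949.
0.21·t = ln(26.949) = 3.294, so t = 3.294/0.21 = 15.685.

15.7 months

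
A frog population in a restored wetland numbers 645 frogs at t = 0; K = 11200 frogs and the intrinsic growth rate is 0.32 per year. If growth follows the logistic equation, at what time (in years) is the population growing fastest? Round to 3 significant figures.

Logistic growth is fastest at N = K/2 = 5600.
A = (K − N₀)/N₀ = 16.364. Set K/(1 + A·e^(−rt)) = K/2 → A·e^(−rt) = 1.
e^(−0.32t) = 1/16.364 = 0.0611085, so t = ln(16.364)/0.32 = 2.7951/0.32 = 8.7347.

8.73 years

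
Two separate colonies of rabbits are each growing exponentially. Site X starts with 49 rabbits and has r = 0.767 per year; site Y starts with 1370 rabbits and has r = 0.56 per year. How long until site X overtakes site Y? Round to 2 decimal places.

Set 49·e^(0.767t) = 1370·e^(0.56t).
e^((0.767 − 0.56)t) = 1370/49 → e^(0.207·t) = 27.959.
0.207·t = ln(27.959) = 3.3307, so t = 3.3307/0.207 = 16.091.

16.09 years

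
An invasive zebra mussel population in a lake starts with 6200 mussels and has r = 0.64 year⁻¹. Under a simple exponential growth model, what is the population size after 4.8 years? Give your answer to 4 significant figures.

N(t) = N₀·e^(rt) = 6200 × e^(0.64×4.8) = 6200 × e^3.072.
e^3.072 ≈ 21.585, so N ≈ 6200 × 21.585 = 133827.

133800 mussels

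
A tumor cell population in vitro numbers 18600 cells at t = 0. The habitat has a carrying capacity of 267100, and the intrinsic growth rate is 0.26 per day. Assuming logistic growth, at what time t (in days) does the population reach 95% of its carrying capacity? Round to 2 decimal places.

21.30 days

A = (K − N₀)/N₀ = (267100 − 18600)/18600 = 13.36.
Solve 267100/(1 + 13.36·e^(−0.26t)) = 253745: 1 + 13.36·e^(−0.26t) = 1.0526, so e^(−0.26t) = 0.00393943.
−0.26·t = ln(0.00393943) = -5.5367, so t = 5.5367/0.26 = 21.295.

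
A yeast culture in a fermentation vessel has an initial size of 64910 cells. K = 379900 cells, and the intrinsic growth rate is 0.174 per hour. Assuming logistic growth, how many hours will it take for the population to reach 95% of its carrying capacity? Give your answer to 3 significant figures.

A = (K − N₀)/N₀ = (379900 − 64910)/64910 = 4.8527.
Solve 379900/(1 + 4.8527·e^(−0.174t)) = 360905: 1 + 4.8527·e^(−0.174t) = 1.0526, so e^(−0.174t) = 0.0108458.
−0.174·t = ln(0.0108458) = -4.524, so t = 4.524/0.174 = 26.

26.0 hours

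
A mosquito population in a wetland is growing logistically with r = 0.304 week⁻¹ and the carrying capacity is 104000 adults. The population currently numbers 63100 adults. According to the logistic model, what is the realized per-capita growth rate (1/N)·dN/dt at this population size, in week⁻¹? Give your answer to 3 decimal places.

0.120 per week

(1/N)·dN/dt = r(1 − N/K) = 0.304 × (1 − 63100/104000).
= 0.304 × 0.39327 = 0.11955.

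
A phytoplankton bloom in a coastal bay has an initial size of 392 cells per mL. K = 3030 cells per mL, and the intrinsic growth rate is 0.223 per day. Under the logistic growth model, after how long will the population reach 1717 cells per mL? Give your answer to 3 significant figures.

9.75 days

A = (K − N₀)/N₀ = (3030 − 392)/392 = 6.7296.
Solve 3030/(1 + 6.7296·e^(−0.223t)) = 1717: 1 + 6.7296·e^(−0.223t) = 1.7647, so e^(−0.223t) = 0.113633.
−0.223·t = ln(0.113633) = -2.1748, so t = 2.1748/0.223 = 9.7524.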